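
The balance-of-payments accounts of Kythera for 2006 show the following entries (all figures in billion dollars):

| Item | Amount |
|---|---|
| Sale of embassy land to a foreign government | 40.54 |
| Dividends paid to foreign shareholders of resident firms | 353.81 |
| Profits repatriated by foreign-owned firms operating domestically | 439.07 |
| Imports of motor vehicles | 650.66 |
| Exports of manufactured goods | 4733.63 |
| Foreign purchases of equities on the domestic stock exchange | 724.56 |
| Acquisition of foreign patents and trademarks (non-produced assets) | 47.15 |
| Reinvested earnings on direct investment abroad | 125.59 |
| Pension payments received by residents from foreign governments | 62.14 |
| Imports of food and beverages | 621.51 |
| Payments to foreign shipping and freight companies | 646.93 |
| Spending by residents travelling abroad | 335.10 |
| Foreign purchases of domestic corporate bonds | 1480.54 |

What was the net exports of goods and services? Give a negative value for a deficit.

Goods: 4733.63 - 621.51 - 650.66 = 3461.46
Services: -335.10 - 646.93 = -982.03
Trade balance = 3461.46 + (-982.03) = 2479.43
(Excluded from the trade balance — capital account: sale of embassy land to a foreign government 40.54, acquisition of foreign patents and trademarks (non-produced assets) 47.15; primary income: dividends paid to foreign shareholders of resident firms 353.81, profits repatriated by foreign-owned firms operating domestically 439.07, reinvested earnings on direct investment abroad 125.59; financial account: foreign purchases of equities on the domestic stock exchange 724.56, foreign purchases of domestic corporate bonds 1480.54; secondary income: pension payments received by residents from foreign governments 62.14.)

2479.43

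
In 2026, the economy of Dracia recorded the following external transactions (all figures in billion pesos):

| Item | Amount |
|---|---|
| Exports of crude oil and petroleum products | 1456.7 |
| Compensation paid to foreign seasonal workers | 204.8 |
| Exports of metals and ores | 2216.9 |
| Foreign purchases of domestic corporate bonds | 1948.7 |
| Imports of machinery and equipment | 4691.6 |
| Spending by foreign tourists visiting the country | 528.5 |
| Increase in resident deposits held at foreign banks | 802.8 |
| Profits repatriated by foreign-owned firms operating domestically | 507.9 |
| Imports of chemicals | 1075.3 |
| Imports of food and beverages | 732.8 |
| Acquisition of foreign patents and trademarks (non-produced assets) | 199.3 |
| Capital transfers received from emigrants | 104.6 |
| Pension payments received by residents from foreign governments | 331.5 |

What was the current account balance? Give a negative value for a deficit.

-2678.8

Goods: 1456.7 - 732.8 + 2216.9 - 1075.3 - 4691.6 = -2826.1
Services: 528.5
Primary income: -204.8 - 507.9 = -712.7
Secondary income: 331.5
Current account = (-2826.1) + 528.5 + (-712.7) + 331.5 = -2678.8
(Excluded from the current account — financial account: foreign purchases of domestic corporate bonds 1948.7, increase in resident deposits held at foreign banks 802.8; capital account: acquisition of foreign patents and trademarks (non-produced assets) 199.3, capital transfers received from emigrants 104.6.)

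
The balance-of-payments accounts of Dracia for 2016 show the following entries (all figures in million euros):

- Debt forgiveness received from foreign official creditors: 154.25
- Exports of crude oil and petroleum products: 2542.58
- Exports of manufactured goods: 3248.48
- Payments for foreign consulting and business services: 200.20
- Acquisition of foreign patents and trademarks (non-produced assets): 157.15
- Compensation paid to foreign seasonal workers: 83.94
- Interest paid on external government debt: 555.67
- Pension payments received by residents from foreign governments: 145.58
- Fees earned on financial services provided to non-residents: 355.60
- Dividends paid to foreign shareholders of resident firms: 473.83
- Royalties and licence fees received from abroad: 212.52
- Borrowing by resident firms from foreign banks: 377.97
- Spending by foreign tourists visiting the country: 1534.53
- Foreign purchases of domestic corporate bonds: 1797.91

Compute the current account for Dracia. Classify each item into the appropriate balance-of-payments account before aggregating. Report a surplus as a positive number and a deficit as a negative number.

6725.65

Goods: 2542.58 + 3248.48 = 5791.06
Services: 212.52 + 1534.53 + 355.60 - 200.20 = 1902.45
Primary income: -555.67 - 83.94 - 473.83 = -1113.44
Secondary income: 145.58
Current account = 5791.06 + 1902.45 + (-1113.44) + 145.58 = 6725.65
(Excluded from the current account — capital account: debt forgiveness received from foreign official creditors 154.25, acquisition of foreign patents and trademarks (non-produced assets) 157.15; financial account: borrowing by resident firms from foreign banks 377.97, foreign purchases of domestic corporate bonds 1797.91.)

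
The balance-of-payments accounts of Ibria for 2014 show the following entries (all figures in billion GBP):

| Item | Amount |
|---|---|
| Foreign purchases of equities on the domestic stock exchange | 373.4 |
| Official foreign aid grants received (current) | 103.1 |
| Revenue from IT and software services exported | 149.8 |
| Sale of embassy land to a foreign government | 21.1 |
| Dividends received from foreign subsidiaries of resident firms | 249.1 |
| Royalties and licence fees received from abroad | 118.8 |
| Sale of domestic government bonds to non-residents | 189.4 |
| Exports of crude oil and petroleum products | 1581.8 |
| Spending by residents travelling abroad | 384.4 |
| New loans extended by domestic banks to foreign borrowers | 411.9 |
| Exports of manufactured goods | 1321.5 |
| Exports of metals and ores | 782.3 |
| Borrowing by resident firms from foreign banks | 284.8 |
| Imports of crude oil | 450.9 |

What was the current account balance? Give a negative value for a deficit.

Goods: -450.9 + 1321.5 + 1581.8 + 782.3 = 3234.7
Services: 118.8 - 384.4 + 149.8 = -115.8
Primary income: 249.1
Secondary income: 103.1
Current account = 3234.7 + (-115.8) + 249.1 + 103.1 = 3471.1
(Excluded from the current account — financial account: foreign purchases of equities on the domestic stock exchange 373.4, sale of domestic government bonds to non-residents 189.4, new loans extended by domestic banks to foreign borrowers 411.9, borrowing by resident firms from foreign banks 284.8; capital account: sale of embassy land to a foreign government 21.1.)

3471.1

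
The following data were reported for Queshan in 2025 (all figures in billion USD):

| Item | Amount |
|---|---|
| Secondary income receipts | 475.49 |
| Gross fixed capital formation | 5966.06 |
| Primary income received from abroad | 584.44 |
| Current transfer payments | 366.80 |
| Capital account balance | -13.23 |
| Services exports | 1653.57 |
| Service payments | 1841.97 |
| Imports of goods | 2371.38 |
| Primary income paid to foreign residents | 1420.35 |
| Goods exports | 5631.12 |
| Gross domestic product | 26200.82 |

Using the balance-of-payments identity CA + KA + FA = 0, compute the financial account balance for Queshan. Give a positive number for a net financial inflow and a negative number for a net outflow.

-2330.89

Goods balance = 5631.12 - 2371.38 = 3259.74
Services balance = 1653.57 - 1841.97 = -188.40
Trade balance (goods + services) = 3259.74 + (-188.40) = 3071.34
Net primary income = 584.44 - 1420.35 = -835.91
Net secondary income = 475.49 - 366.80 = 108.69
Current account = 3071.34 + (-835.91) + 108.69 = 2344.12
Financial account = -(2344.12 + (-13.23)) = -2330.89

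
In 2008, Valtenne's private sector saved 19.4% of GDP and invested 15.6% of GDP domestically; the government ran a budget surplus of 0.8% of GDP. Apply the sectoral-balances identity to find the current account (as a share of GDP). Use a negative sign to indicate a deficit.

By the sectoral-balances identity, CA = (S_private - I) + (T - G).
Private balance = 19.4 - 15.6 = 3.8
Government balance (T - G) = 0.8
CA = 3.8 + 0.8 = 4.6

4.6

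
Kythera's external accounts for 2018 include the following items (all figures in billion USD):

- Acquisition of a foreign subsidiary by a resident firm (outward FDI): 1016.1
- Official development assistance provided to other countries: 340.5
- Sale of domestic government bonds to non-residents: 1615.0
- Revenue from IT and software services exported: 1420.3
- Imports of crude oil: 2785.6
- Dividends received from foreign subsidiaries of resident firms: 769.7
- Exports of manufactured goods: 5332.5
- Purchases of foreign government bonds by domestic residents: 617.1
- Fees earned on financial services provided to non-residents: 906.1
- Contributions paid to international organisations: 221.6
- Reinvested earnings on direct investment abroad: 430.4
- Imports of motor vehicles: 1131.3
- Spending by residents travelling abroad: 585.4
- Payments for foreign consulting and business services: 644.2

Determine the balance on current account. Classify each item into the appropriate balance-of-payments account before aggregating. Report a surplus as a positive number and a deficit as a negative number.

3150.4

Goods: 5332.5 - 1131.3 - 2785.6 = 1415.6
Services: 906.1 + 1420.3 - 644.2 - 585.4 = 1096.8
Primary income: 430.4 + 769.7 = 1200.1
Secondary income: -340.5 - 221.6 = -562.1
Current account = 1415.6 + 1096.8 + 1200.1 + (-562.1) = 3150.4
(Excluded from the current account — financial account: acquisition of a foreign subsidiary by a resident firm (outward FDI) 1016.1, sale of domestic government bonds to non-residents 1615.0, purchases of foreign government bonds by domestic residents 617.1.)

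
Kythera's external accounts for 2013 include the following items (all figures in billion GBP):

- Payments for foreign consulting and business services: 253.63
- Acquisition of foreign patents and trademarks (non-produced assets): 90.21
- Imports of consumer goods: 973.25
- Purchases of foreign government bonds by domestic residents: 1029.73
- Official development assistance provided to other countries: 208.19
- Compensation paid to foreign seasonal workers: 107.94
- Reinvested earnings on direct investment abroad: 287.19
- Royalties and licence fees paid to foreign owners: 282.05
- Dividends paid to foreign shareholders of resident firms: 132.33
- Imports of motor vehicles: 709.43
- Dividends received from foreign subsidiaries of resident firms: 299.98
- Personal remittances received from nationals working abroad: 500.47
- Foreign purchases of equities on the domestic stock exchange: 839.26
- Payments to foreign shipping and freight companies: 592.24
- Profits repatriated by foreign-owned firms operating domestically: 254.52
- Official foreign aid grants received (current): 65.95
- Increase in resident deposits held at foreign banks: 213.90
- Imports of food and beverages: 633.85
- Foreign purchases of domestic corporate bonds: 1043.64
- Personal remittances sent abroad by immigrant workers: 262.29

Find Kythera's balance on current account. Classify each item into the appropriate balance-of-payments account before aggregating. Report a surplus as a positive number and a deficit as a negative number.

Goods: -709.43 - 633.85 - 973.25 = -2316.53
Services: -253.63 - 592.24 - 282.05 = -1127.92
Primary income: -132.33 - 254.52 - 107.94 + 299.98 + 287.19 = 92.38
Secondary income: -208.19 + 500.47 - 262.29 + 65.95 = 95.94
Current account = (-2316.53) + (-1127.92) + 92.38 + 95.94 = -3256.13
(Excluded from the current account — capital account: acquisition of foreign patents and trademarks (non-produced assets) 90.21; financial account: purchases of foreign government bonds by domestic residents 1029.73, foreign purchases of equities on the domestic stock exchange 839.26, increase in resident deposits held at foreign banks 213.90, foreign purchases of domestic corporate bonds 1043.64.)

-3256.13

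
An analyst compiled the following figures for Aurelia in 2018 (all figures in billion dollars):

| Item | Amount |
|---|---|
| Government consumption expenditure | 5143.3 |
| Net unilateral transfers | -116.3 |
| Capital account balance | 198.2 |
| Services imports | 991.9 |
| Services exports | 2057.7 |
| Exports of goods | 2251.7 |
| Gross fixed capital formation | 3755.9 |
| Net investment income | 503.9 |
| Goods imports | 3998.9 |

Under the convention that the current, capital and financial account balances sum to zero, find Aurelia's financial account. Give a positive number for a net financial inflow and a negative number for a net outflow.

95.6

Goods balance = 2251.7 - 3998.9 = -1747.2
Services balance = 2057.7 - 991.9 = 1065.8
Trade balance (goods + services) = -1747.2 + 1065.8 = -681.4
Net primary income = 503.9
Net secondary income = -116.3
Current account = -681.4 + 503.9 + (-116.3) = -293.8
Financial account = -(-293.8 + 198.2) = 95.6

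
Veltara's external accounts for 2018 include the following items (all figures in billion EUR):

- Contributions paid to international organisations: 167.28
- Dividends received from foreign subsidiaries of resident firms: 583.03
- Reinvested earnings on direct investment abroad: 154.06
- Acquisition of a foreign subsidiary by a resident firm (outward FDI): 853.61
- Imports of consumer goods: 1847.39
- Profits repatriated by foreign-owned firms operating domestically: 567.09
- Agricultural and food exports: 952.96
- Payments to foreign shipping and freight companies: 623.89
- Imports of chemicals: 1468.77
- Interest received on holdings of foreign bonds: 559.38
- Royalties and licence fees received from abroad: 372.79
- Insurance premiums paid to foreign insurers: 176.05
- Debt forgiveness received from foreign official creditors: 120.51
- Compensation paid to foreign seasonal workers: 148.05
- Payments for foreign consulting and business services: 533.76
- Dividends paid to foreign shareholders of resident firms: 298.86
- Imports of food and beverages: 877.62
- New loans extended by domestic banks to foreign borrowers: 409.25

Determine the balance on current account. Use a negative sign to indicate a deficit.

-4086.54

Goods: -877.62 - 1468.77 + 952.96 - 1847.39 = -3240.82
Services: -623.89 - 176.05 - 533.76 + 372.79 = -960.91
Primary income: 583.03 + 154.06 - 298.86 - 148.05 + 559.38 - 567.09 = 282.47
Secondary income: -167.28
Current account = (-3240.82) + (-960.91) + 282.47 + (-167.28) = -4086.54
(Excluded from the current account — financial account: acquisition of a foreign subsidiary by a resident firm (outward FDI) 853.61, new loans extended by domestic banks to foreign borrowers 409.25; capital account: debt forgiveness received from foreign official creditors 120.51.)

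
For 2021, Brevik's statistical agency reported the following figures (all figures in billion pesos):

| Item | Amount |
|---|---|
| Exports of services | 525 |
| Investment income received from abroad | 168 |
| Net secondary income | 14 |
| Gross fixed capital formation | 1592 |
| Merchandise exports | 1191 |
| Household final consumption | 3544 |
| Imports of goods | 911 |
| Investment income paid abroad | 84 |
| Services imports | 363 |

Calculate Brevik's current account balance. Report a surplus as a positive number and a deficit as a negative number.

Goods balance = 1191 - 911 = 280
Services balance = 525 - 363 = 162
Trade balance (goods + services) = 280 + 162 = 442
Net primary income = 168 - 84 = 84
Net secondary income = 14
Current account = 442 + 84 + 14 = 540

540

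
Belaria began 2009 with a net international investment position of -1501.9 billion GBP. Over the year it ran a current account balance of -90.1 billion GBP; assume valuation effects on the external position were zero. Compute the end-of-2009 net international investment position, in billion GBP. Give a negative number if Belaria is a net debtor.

With no valuation effects, change in NIIP = current account = -90.1
End-of-year NIIP = -1501.9 + (-90.1) = -1592.0

-1592.0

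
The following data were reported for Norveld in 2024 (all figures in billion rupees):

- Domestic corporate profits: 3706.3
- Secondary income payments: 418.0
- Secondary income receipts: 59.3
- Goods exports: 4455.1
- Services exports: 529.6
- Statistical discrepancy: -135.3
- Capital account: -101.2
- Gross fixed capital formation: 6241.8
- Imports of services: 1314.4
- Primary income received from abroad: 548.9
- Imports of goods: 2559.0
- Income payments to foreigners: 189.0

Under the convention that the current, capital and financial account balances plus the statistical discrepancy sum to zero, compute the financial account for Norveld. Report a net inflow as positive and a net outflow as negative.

Goods balance = 4455.1 - 2559.0 = 1896.1
Services balance = 529.6 - 1314.4 = -784.8
Trade balance (goods + services) = 1896.1 + (-784.8) = 1111.3
Net primary income = 548.9 - 189.0 = 359.9
Net secondary income = 59.3 - 418.0 = -358.7
Current account = 1111.3 + 359.9 + (-358.7) = 1112.5
Financial account = -(1112.5 + (-101.2) + (-135.3)) = -876.0

-876.0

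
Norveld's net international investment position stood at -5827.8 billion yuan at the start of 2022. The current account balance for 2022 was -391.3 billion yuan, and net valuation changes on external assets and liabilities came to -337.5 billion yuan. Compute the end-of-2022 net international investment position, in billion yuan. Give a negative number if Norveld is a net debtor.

-6556.6

Change in NIIP = current account + net valuation change = -391.3 + (-337.5) = -728.8
End-of-year NIIP = -5827.8 + (-728.8) = -6556.6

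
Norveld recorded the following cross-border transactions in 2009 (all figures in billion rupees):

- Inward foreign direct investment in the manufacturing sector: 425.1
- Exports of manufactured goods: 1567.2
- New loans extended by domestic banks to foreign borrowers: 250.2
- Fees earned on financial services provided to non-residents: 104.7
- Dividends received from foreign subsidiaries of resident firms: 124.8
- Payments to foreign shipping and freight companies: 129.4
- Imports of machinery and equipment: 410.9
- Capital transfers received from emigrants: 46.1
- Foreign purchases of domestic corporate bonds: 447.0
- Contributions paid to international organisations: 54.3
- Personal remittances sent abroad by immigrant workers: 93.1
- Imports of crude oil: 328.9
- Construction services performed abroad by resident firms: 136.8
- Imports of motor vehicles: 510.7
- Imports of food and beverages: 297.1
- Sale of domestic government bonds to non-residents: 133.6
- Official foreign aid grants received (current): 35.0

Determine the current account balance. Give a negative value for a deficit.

Goods: -510.7 - 410.9 - 328.9 - 297.1 + 1567.2 = 19.6
Services: 104.7 + 136.8 - 129.4 = 112.1
Primary income: 124.8
Secondary income: 35.0 - 54.3 - 93.1 = -112.4
Current account = 19.6 + 112.1 + 124.8 + (-112.4) = 144.1
(Excluded from the current account — financial account: inward foreign direct investment in the manufacturing sector 425.1, new loans extended by domestic banks to foreign borrowers 250.2, foreign purchases of domestic corporate bonds 447.0, sale of domestic government bonds to non-residents 133.6; capital account: capital transfers received from emigrants 46.1.)

144.1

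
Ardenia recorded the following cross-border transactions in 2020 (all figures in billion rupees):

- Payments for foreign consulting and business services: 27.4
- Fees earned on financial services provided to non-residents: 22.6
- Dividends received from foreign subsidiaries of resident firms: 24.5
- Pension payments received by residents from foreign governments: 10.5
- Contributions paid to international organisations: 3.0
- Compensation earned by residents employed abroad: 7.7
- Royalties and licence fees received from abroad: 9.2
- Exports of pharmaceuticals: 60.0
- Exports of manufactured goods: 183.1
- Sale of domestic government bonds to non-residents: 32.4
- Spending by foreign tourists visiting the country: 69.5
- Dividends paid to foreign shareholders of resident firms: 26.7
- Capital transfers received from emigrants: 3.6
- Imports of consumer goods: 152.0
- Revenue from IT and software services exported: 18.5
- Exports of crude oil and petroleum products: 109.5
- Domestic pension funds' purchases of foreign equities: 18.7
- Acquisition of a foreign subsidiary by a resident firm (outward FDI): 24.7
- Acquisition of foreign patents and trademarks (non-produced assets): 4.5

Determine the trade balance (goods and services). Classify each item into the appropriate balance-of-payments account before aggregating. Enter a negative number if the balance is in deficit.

Goods: 60.0 - 152.0 + 183.1 + 109.5 = 200.6
Services: 22.6 - 27.4 + 9.2 + 69.5 + 18.5 = 92.4
Trade balance = 200.6 + 92.4 = 293.0
(Excluded from the trade balance — primary income: dividends received from foreign subsidiaries of resident firms 24.5, compensation earned by residents employed abroad 7.7, dividends paid to foreign shareholders of resident firms 26.7; secondary income: pension payments received by residents from foreign governments 10.5, contributions paid to international organisations 3.0; financial account: sale of domestic government bonds to non-residents 32.4, domestic pension funds' purchases of foreign equities 18.7, acquisition of a foreign subsidiary by a resident firm (outward FDI) 24.7; capital account: capital transfers received from emigrants 3.6, acquisition of foreign patents and trademarks (non-produced assets) 4.5.)

293.0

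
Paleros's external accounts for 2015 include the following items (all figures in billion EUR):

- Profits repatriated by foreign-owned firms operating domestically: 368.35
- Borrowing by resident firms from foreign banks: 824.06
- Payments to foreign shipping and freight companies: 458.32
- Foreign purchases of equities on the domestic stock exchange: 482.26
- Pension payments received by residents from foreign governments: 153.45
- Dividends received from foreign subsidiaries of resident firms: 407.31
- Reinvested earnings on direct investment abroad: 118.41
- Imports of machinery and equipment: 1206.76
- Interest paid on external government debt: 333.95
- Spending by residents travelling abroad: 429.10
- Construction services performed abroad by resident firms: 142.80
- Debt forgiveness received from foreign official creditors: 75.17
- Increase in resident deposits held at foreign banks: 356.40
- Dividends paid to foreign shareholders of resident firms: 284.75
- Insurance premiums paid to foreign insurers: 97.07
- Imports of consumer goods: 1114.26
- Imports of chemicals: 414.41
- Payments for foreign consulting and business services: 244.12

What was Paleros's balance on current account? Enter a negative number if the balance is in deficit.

Goods: -1114.26 - 414.41 - 1206.76 = -2735.43
Services: -429.10 + 142.80 - 244.12 - 97.07 - 458.32 = -1085.81
Primary income: 407.31 - 333.95 + 118.41 - 368.35 - 284.75 = -461.33
Secondary income: 153.45
Current account = (-2735.43) + (-1085.81) + (-461.33) + 153.45 = -4129.12
(Excluded from the current account — financial account: borrowing by resident firms from foreign banks 824.06, foreign purchases of equities on the domestic stock exchange 482.26, increase in resident deposits held at foreign banks 356.40; capital account: debt forgiveness received from foreign official creditors 75.17.)

-4129.12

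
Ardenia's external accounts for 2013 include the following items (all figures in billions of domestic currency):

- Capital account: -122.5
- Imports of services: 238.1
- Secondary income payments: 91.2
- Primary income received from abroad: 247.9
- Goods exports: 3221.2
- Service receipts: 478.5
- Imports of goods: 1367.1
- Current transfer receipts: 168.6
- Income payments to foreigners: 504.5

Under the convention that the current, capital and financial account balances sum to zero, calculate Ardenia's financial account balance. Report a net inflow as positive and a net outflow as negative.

-1792.8

Goods balance = 3221.2 - 1367.1 = 1854.1
Services balance = 478.5 - 238.1 = 240.4
Trade balance (goods + services) = 1854.1 + 240.4 = 2094.5
Net primary income = 247.9 - 504.5 = -256.6
Net secondary income = 168.6 - 91.2 = 77.4
Current account = 2094.5 + (-256.6) + 77.4 = 1915.3
Financial account = -(1915.3 + (-122.5)) = -1792.8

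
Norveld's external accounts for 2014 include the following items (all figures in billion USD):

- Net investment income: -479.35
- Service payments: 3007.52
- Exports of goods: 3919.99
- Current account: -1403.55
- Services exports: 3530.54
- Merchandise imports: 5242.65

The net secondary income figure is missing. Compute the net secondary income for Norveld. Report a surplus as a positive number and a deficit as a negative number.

-124.56

Current account = goods balance + services balance + net primary income + net secondary income
Sum of the known components = -1278.99
Net secondary income = CA - (known components) = -1403.55 - (-1278.99) = -124.56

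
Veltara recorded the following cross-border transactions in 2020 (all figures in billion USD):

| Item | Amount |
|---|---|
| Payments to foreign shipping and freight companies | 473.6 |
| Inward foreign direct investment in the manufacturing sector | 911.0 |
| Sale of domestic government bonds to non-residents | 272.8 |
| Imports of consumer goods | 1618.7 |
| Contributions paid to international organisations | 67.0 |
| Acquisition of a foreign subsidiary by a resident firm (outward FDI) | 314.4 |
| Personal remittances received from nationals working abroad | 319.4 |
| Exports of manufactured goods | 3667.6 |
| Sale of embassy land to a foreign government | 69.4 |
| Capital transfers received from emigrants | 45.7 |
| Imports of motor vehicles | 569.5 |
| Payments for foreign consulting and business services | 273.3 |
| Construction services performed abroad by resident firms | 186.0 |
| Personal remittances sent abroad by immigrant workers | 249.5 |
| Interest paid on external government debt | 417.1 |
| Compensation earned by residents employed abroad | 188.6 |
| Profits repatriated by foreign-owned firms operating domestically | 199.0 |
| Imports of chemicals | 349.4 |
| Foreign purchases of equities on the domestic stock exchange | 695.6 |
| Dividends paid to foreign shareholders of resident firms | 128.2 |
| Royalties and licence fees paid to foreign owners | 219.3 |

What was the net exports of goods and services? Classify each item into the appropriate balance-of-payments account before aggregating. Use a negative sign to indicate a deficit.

Goods: 3667.6 - 1618.7 - 349.4 - 569.5 = 1130.0
Services: 186.0 - 219.3 - 273.3 - 473.6 = -780.2
Trade balance = 1130.0 + (-780.2) = 349.8
(Excluded from the trade balance — financial account: inward foreign direct investment in the manufacturing sector 911.0, sale of domestic government bonds to non-residents 272.8, acquisition of a foreign subsidiary by a resident firm (outward FDI) 314.4, foreign purchases of equities on the domestic stock exchange 695.6; secondary income: contributions paid to international organisations 67.0, personal remittances received from nationals working abroad 319.4, personal remittances sent abroad by immigrant workers 249.5; capital account: sale of embassy land to a foreign government 69.4, capital transfers received from emigrants 45.7; primary income: interest paid on external government debt 417.1, compensation earned by residents employed abroad 188.6, profits repatriated by foreign-owned firms operating domestically 199.0, dividends paid to foreign shareholders of resident firms 128.2.)

349.8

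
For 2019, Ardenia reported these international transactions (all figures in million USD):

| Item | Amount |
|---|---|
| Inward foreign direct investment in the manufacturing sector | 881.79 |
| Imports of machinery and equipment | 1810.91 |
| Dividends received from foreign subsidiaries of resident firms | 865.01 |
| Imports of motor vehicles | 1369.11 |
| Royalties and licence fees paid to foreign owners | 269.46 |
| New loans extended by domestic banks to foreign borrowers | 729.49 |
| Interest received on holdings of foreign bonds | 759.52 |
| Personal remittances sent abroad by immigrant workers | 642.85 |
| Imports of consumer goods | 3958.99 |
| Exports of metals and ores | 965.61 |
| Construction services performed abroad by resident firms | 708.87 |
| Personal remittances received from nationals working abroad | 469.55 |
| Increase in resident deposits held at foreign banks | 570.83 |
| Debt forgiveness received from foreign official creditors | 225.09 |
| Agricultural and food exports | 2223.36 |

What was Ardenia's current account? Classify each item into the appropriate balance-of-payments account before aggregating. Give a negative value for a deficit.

-2059.40

Goods: -1810.91 - 3958.99 + 2223.36 - 1369.11 + 965.61 = -3950.04
Services: 708.87 - 269.46 = 439.41
Primary income: 759.52 + 865.01 = 1624.53
Secondary income: -642.85 + 469.55 = -173.30
Current account = (-3950.04) + 439.41 + 1624.53 + (-173.30) = -2059.40
(Excluded from the current account — financial account: inward foreign direct investment in the manufacturing sector 881.79, new loans extended by domestic banks to foreign borrowers 729.49, increase in resident deposits held at foreign banks 570.83; capital account: debt forgiveness received from foreign official creditors 225.09.)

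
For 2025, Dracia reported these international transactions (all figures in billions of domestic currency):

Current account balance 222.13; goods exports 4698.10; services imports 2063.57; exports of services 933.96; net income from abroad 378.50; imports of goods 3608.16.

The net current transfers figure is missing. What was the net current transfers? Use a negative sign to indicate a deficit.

-116.70

Current account = goods balance + services balance + net primary income + net secondary income
Sum of the known components = 338.83
Net current transfers = CA - (known components) = 222.13 - 338.83 = -116.70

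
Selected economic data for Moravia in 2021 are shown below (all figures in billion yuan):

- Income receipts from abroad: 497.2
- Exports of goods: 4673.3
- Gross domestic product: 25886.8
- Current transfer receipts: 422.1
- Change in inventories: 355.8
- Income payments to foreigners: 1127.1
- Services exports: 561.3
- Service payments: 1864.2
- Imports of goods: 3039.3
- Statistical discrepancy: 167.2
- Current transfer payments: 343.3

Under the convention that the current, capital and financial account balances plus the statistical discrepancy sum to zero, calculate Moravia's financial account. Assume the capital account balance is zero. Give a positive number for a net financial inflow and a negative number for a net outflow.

52.8

Goods balance = 4673.3 - 3039.3 = 1634.0
Services balance = 561.3 - 1864.2 = -1302.9
Trade balance (goods + services) = 1634.0 + (-1302.9) = 331.1
Net primary income = 497.2 - 1127.1 = -629.9
Net secondary income = 422.1 - 343.3 = 78.8
Current account = 331.1 + (-629.9) + 78.8 = -220.0
Financial account = -(-220.0 + 167.2) = 52.8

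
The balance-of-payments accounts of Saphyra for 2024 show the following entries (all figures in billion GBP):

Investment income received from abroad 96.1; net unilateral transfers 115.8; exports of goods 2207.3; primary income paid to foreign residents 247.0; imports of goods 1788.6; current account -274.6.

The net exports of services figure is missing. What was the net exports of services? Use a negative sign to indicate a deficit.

-658.2

Current account = goods balance + services balance + net primary income + net secondary income
Sum of the known components = 383.6
Net exports of services = CA - (known components) = -274.6 - 383.6 = -658.2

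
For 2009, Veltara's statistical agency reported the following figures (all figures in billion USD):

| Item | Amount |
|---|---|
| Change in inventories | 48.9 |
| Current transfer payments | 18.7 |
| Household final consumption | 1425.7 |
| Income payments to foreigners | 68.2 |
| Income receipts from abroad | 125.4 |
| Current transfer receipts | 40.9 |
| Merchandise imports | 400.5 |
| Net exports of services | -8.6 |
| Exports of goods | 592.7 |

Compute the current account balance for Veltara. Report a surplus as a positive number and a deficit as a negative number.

263.0

Goods balance = 592.7 - 400.5 = 192.2
Services balance = -8.6
Trade balance (goods + services) = 192.2 + (-8.6) = 183.6
Net primary income = 125.4 - 68.2 = 57.2
Net secondary income = 40.9 - 18.7 = 22.2
Current account = 183.6 + 57.2 + 22.2 = 263.0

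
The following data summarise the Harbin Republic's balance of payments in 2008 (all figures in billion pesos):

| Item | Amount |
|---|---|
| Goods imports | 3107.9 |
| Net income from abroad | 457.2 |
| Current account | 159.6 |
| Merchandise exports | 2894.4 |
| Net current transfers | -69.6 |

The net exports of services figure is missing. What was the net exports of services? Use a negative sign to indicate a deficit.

-14.5

Current account = goods balance + services balance + net primary income + net secondary income
Sum of the known components = 174.1
Net exports of services = CA - (known components) = 159.6 - 174.1 = -14.5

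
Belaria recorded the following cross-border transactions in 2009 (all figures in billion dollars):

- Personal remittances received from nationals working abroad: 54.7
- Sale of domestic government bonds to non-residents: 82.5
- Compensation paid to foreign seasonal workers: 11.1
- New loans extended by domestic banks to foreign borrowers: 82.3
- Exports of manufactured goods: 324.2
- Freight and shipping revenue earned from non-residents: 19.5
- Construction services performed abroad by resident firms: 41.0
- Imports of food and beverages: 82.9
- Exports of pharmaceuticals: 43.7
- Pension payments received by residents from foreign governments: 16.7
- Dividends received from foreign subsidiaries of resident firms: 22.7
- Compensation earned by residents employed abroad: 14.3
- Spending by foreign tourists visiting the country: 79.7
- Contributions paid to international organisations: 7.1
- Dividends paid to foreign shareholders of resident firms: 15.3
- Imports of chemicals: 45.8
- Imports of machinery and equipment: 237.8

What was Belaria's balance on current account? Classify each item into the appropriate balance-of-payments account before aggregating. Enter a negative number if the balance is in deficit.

216.5

Goods: -45.8 - 82.9 - 237.8 + 324.2 + 43.7 = 1.4
Services: 41.0 + 19.5 + 79.7 = 140.2
Primary income: 22.7 - 15.3 - 11.1 + 14.3 = 10.6
Secondary income: 16.7 + 54.7 - 7.1 = 64.3
Current account = 1.4 + 140.2 + 10.6 + 64.3 = 216.5
(Excluded from the current account — financial account: sale of domestic government bonds to non-residents 82.5, new loans extended by domestic banks to foreign borrowers 82.3.)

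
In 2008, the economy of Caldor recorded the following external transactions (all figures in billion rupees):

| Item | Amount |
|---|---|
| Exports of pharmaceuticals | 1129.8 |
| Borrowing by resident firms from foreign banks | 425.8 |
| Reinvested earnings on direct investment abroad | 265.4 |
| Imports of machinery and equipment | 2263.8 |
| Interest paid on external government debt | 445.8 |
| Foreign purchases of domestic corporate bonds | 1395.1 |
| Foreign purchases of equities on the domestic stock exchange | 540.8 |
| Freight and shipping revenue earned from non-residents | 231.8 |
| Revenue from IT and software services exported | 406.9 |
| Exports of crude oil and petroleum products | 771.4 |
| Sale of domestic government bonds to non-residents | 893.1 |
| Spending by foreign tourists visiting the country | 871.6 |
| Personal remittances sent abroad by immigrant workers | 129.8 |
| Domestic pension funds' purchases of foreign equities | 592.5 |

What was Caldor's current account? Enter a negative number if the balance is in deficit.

Goods: 1129.8 + 771.4 - 2263.8 = -362.6
Services: 406.9 + 231.8 + 871.6 = 1510.3
Primary income: -445.8 + 265.4 = -180.4
Secondary income: -129.8
Current account = (-362.6) + 1510.3 + (-180.4) + (-129.8) = 837.5
(Excluded from the current account — financial account: borrowing by resident firms from foreign banks 425.8, foreign purchases of domestic corporate bonds 1395.1, foreign purchases of equities on the domestic stock exchange 540.8, sale of domestic government bonds to non-residents 893.1, domestic pension funds' purchases of foreign equities 592.5.)

837.5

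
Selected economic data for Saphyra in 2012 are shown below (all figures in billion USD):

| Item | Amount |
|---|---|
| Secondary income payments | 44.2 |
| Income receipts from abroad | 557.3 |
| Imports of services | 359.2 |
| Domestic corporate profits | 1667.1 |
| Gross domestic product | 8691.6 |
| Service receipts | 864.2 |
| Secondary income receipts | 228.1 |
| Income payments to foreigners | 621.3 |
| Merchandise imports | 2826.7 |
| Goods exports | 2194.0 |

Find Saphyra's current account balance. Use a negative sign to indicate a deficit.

-7.8

Goods balance = 2194.0 - 2826.7 = -632.7
Services balance = 864.2 - 359.2 = 505.0
Trade balance (goods + services) = -632.7 + 505.0 = -127.7
Net primary income = 557.3 - 621.3 = -64.0
Net secondary income = 228.1 - 44.2 = 183.9
Current account = -127.7 + (-64.0) + 183.9 = -7.8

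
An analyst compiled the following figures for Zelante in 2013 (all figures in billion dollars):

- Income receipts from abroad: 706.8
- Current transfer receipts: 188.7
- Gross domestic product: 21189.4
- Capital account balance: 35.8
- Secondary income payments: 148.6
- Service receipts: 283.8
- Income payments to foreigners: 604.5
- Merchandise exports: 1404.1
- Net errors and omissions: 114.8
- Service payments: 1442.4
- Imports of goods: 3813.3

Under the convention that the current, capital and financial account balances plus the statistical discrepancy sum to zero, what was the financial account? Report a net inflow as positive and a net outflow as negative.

3274.8

Goods balance = 1404.1 - 3813.3 = -2409.2
Services balance = 283.8 - 1442.4 = -1158.6
Trade balance (goods + services) = -2409.2 + (-1158.6) = -3567.8
Net primary income = 706.8 - 604.5 = 102.3
Net secondary income = 188.7 - 148.6 = 40.1
Current account = -3567.8 + 102.3 + 40.1 = -3425.4
Financial account = -(-3425.4 + 35.8 + 114.8) = 3274.8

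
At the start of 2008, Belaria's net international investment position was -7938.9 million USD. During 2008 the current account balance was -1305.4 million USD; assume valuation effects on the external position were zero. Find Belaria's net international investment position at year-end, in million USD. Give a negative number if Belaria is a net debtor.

With no valuation effects, change in NIIP = current account = -1305.4
End-of-year NIIP = -7938.9 + (-1305.4) = -9244.3

-9244.3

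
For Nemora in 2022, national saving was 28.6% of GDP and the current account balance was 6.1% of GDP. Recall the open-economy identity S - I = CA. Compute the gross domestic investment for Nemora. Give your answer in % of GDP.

I = S - CA = 28.6 - 6.1 = 22.5

22.5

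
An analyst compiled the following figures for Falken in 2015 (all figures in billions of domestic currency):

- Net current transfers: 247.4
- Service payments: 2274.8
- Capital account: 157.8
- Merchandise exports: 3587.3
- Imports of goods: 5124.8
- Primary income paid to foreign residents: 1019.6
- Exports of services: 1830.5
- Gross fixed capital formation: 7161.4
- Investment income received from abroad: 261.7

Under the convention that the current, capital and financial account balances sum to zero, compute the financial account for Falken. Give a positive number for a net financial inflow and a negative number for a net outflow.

2334.5

Goods balance = 3587.3 - 5124.8 = -1537.5
Services balance = 1830.5 - 2274.8 = -444.3
Trade balance (goods + services) = -1537.5 + (-444.3) = -1981.8
Net primary income = 261.7 - 1019.6 = -757.9
Net secondary income = 247.4
Current account = -1981.8 + (-757.9) + 247.4 = -2492.3
Financial account = -(-2492.3 + 157.8) = 2334.5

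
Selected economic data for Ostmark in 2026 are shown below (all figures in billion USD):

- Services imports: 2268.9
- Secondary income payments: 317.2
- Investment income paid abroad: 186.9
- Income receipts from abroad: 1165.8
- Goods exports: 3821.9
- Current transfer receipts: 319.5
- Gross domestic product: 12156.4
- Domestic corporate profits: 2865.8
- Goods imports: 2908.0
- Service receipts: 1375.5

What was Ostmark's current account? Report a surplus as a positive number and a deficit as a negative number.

1001.7

Goods balance = 3821.9 - 2908.0 = 913.9
Services balance = 1375.5 - 2268.9 = -893.4
Trade balance (goods + services) = 913.9 + (-893.4) = 20.5
Net primary income = 1165.8 - 186.9 = 978.9
Net secondary income = 319.5 - 317.2 = 2.3
Current account = 20.5 + 978.9 + 2.3 = 1001.7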